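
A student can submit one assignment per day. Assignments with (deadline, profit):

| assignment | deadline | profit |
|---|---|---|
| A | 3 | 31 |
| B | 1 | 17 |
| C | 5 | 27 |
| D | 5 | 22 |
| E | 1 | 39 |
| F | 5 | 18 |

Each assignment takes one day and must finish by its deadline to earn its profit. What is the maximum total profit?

Take jobs in profit order; each goes to the latest open slot no later than its deadline.
Profit order: E=39 A=31 C=27 D=22 F=18 B=17
Assign: E→slot 1, A→slot 3, C→slot 5, D→slot 4, F→slot 2, B skipped.
Slots: [1:E] [2:F] [3:A] [4:D] [5:C]
Profit = 39 + 18 + 31 + 22 + 27 = 137

137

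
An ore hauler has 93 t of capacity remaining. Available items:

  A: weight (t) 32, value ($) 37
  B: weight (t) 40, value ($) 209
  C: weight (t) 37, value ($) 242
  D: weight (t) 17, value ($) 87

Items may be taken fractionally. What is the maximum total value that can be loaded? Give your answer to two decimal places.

532.88

Sort by value per unit weight and fill in that order.
Order: C (242/37=6.54) > B (209/40=5.22) > D (87/17=5.12) > A (37/32=1.16)
Fill: take C (37 @ 242) → take B (40 @ 209) → take 16/17 of D → 81.88; 93/93 used.
Total value = 532.88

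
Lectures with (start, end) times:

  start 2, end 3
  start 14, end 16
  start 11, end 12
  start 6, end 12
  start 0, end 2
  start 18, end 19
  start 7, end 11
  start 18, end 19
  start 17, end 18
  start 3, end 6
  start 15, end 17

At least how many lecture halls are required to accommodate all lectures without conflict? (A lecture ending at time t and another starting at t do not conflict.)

starts: [0, 2, 3, 6, 7, 11, 14, 15, 17, 18, 18]
ends:   [2, 3, 6, 11, 12, 12, 16, 17, 18, 19, 19]
s0→1 e2→0 s2→1 e3→0 s3→1 e6→0 s6→1 s7→2  — peak 2.

2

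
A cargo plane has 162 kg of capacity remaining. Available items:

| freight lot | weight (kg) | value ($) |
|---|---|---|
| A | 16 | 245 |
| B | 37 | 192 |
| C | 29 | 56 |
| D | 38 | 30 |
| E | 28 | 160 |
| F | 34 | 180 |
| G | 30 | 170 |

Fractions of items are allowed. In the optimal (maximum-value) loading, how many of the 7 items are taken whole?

5

Greedy by value/weight ratio, highest first.
Order: A (245/16=15.31) > E (160/28=5.71) > G (170/30=5.67) > F (180/34=5.29) > B (192/37=5.19) > C (56/29=1.93) > D (30/38=0.79)
Fill: take A (16 @ 245) → take E (28 @ 160) → take G (30 @ 170) → take F (34 @ 180) → take B (37 @ 192) → take 17/29 of C → 32.83; 162/162 used.
5 item(s) taken whole; one partial (take 17/29 of C).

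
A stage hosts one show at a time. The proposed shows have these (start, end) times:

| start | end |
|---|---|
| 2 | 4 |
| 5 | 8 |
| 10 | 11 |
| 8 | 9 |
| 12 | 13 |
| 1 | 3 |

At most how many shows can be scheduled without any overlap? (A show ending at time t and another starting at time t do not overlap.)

Sort by end time and greedily take each interval whose start is ≥ the last chosen end.
Sorted by end: (1,3)  (2,4)  (5,8)  (8,9)  (10,11)  (12,13)
take (1,3); skip (2,4); take (5,8); take (8,9); take (10,11); take (12,13).
Selected 5 shows.

5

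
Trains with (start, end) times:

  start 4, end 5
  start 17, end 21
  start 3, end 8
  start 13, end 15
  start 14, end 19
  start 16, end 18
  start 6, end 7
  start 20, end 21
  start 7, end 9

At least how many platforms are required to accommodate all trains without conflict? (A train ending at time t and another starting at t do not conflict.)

3

Count concurrent intervals with a sweep; the peak is the room count.
starts: [3, 4, 6, 7, 13, 14, 16, 17, 20]
ends:   [5, 7, 8, 9, 15, 18, 19, 21, 21]
s3→1 s4→2 e5→1 s6→2 e7→1 s7→2 e8→1 e9→0 s13→1 s14→2 e15→1 s16→2 s17→3  — peak 3.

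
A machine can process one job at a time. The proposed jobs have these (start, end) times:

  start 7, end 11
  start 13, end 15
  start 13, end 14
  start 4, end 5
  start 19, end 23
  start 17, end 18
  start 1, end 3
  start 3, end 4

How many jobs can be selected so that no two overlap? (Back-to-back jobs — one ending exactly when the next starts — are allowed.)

Sort by end time and greedily take each interval whose start is ≥ the last chosen end.
By end time: (1,3), (3,4), (4,5), (7,11), (13,14), (13,15), (17,18), (19,23).
Pick (1,3); next start ≥ 3 → (3,4); next start ≥ 4 → (4,5); next start ≥ 5 → (7,11); next start ≥ 11 → (13,14); next start ≥ 14 → (17,18); next start ≥ 18 → (19,23).
Selected 7 jobs.

7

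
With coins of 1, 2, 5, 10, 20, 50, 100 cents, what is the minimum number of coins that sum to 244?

6

244 = 2×100 + 2×20 + 2×2
Total coins = 2 + 2 + 2 = 6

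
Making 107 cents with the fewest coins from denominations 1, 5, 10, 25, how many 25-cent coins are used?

Use the largest denomination that fits, subtract, and repeat.
107 = 4×25 + 1×5 + 2×1
Count of 25: 4

4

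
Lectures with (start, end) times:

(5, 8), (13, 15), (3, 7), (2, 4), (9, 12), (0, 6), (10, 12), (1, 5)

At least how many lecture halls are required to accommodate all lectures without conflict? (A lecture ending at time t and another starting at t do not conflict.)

The answer is the maximum number of intervals overlapping at any instant.
Events (time:±→running): 0:+→1 1:+→2 2:+→3 3:+→4 … peak 4.

4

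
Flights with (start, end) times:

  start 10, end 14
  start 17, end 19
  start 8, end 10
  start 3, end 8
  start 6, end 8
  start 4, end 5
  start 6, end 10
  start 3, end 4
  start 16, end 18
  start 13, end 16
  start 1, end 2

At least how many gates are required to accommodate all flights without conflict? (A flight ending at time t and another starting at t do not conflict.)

Count concurrent intervals with a sweep; the peak is the room count.
starts: [1, 3, 3, 4, 6, 6, 8, 10, 13, 16, 17]
ends:   [2, 4, 5, 8, 8, 10, 10, 14, 16, 18, 19]
s1→1 e2→0 s3→1 s3→2 e4→1 s4→2 e5→1 s6→2 s6→3  — peak 3.

3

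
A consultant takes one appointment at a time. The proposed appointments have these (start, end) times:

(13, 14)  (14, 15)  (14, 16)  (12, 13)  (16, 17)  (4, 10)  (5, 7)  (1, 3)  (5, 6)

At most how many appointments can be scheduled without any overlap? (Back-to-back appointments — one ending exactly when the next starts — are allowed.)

By end time: (1,3), (5,6), (5,7), (4,10), (12,13), (13,14), (14,15), (14,16), (16,17).
Pick (1,3); next start ≥ 3 → (5,6); next start ≥ 6 → (12,13); next start ≥ 13 → (13,14); next start ≥ 14 → (14,15); next start ≥ 15 → (16,17).
Selected 6 appointments.

6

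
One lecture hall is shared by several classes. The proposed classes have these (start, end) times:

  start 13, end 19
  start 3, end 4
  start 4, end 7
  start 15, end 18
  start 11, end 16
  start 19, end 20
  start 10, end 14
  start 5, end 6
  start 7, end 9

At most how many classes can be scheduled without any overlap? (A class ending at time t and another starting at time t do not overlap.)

Greedy by earliest finish: after sorting by end time, pick each interval compatible with the last pick.
Sorted by end: (3,4)  (5,6)  (4,7)  (7,9)  (10,14)  (11,16)  (15,18)  (13,19)  (19,20)
take (3,4); take (5,6); take (7,9); take (10,14); take (15,18); take (19,20).
Selected 6 classes.

6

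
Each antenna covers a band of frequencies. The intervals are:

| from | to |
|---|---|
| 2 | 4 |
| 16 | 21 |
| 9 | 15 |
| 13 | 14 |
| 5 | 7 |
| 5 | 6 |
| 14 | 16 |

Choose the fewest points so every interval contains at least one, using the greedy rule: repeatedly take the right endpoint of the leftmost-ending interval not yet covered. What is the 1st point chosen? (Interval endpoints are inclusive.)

Sorted: [2,4] [5,6] [5,7] [13,14] [9,15] [14,16] [16,21]
{[2,4]} hit by 4; {[5,6],[5,7]} hit by 6; {[13,14],[9,15],[14,16]} hit by 14; {[16,21]} hit by 21.
Points: 4, 6, 14, 21 (4 total).

4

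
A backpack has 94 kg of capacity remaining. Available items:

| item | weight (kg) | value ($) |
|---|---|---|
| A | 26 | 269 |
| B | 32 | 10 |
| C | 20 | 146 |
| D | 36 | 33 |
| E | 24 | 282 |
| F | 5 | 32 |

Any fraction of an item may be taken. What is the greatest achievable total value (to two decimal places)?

746.42

Order: E (282/24=11.75) > A (269/26=10.35) > C (146/20=7.30) > F (32/5=6.40) > D (33/36=0.92) > B (10/32=0.31)
Fill: take E (24 @ 282) → take A (26 @ 269) → take C (20 @ 146) → take F (5 @ 32) → take 19/36 of D → 17.42; 94/94 used.
Total value = 746.42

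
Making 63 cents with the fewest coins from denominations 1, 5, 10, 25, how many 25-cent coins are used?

Greedy: take as many of the largest coin as possible, then repeat with the remainder.
63 = 2×25 + 1×10 + 3×1
Count of 25: 2

2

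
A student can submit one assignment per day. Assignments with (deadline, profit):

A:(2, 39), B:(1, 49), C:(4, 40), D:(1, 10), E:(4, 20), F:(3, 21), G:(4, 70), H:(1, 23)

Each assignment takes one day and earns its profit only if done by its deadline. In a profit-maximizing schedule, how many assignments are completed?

Sort by profit descending; place each in the latest free slot ≤ its deadline.
Profit order: G=70 B=49 C=40 A=39 H=23 F=21 E=20 D=10
Assign: G→slot 4, B→slot 1, C→slot 3, A→slot 2, H skipped, F skipped, E skipped, D skipped.
Slots: [1:B] [2:A] [3:C] [4:G]
4 of 8 scheduled.

4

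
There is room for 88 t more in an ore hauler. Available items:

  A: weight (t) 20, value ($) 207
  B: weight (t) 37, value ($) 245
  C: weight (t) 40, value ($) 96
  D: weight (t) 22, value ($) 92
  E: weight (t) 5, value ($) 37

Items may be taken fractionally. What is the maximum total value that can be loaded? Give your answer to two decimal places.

590.60

Greedy by value/weight ratio, highest first.
Order: A (207/20=10.35) > E (37/5=7.40) > B (245/37=6.62) > D (92/22=4.18) > C (96/40=2.40)
Fill: take A (20 @ 207) → take E (5 @ 37) → take B (37 @ 245) → take D (22 @ 92) → take 4/40 of C → 9.60; 88/88 used.
Total value = 590.60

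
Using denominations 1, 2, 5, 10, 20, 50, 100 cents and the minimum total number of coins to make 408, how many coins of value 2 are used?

Use the largest denomination that fits, subtract, and repeat.
408 = 4×100 + 1×5 + 1×2 + 1×1
Count of 2: 1

1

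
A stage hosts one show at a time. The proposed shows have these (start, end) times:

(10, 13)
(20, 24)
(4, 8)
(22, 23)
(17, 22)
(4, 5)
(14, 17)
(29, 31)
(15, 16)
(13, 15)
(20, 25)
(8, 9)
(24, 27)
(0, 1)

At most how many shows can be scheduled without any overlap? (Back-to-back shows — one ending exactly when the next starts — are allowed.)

Sort by end time and greedily take each interval whose start is ≥ the last chosen end.
Sorted by end: (0,1)  (4,5)  (4,8)  (8,9)  (10,13)  (13,15)  (15,16)  (14,17)  (17,22)  (22,23)  (20,24)  (20,25)  (24,27)  (29,31)
take (0,1); take (4,5); skip (4,8); take (8,9); take (10,13); take (13,15); take (15,16); skip (14,17); take (17,22); take (22,23); take (24,27); take (29,31).
Selected 10 shows.

10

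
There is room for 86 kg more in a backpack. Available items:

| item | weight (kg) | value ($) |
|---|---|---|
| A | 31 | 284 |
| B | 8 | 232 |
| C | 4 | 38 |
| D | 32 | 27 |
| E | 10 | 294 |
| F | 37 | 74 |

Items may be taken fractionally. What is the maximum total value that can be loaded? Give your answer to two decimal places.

914.00

Sort by value per unit weight and fill in that order.
Ratios (sorted): E 29.40, B 29.00, C 9.50, A 9.16, F 2.00, D 0.84
take E (10 @ 294); take B (8 @ 232); take C (4 @ 38); take A (31 @ 284); take 33/37 of F → 66.00. Capacity used 86/86.
Total value = 914.00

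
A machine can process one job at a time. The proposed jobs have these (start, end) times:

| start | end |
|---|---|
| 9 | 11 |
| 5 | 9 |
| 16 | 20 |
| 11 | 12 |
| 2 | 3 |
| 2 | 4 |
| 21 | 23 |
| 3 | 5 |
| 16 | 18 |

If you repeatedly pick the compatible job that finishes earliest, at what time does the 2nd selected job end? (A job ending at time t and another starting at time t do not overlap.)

5

Sorted by end: (2,3)  (2,4)  (3,5)  (5,9)  (9,11)  (11,12)  (16,18)  (16,20)  (21,23)
take (2,3); skip (2,4); take (3,5); take (5,9); take (9,11); take (11,12); take (16,18); take (21,23).
Selected: (2,3) (3,5) (5,9) (9,11) (11,12) (16,18) (21,23)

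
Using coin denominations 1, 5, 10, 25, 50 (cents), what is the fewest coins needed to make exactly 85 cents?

85 = 1×50 + 1×25 + 1×10
Total coins = 1 + 1 + 1 = 3

3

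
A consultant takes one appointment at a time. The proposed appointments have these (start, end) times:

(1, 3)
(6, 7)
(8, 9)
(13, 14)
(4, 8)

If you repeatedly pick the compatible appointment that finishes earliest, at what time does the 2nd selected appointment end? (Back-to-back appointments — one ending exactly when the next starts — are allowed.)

7

Sorted by end: (1,3)  (6,7)  (4,8)  (8,9)  (13,14)
take (1,3); take (6,7); take (8,9); take (13,14).
Selected: (1,3) (6,7) (8,9) (13,14)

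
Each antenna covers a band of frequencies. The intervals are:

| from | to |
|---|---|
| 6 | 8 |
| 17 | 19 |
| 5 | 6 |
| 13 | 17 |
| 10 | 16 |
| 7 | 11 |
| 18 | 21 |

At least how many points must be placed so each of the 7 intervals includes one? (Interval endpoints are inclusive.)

Sorted: [5,6] [6,8] [7,11] [10,16] [13,17] [17,19] [18,21]
{[5,6],[6,8]} hit by 6; {[7,11],[10,16]} hit by 11; {[13,17],[17,19]} hit by 17; {[18,21]} hit by 21.
Points: 6, 11, 17, 21 (4 total).

4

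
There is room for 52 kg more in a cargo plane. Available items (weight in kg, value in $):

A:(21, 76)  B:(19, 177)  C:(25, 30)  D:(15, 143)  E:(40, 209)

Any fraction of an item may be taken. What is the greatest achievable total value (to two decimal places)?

414.05

Order: D (143/15=9.53) > B (177/19=9.32) > E (209/40=5.22) > A (76/21=3.62) > C (30/25=1.20)
Fill: take D (15 @ 143) → take B (19 @ 177) → take 18/40 of E → 94.05; 52/52 used.
Total value = 414.05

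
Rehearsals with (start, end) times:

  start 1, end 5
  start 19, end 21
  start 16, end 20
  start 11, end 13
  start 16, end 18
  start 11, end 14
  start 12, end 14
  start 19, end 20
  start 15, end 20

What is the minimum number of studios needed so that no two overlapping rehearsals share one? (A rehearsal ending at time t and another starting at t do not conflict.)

4

starts: [1, 11, 11, 12, 15, 16, 16, 19, 19]
ends:   [5, 13, 14, 14, 18, 20, 20, 20, 21]
s1→1 e5→0 s11→1 s11→2 s12→3 e13→2 e14→1 e14→0 s15→1 s16→2 s16→3 e18→2 s19→3 s19→4  — peak 4.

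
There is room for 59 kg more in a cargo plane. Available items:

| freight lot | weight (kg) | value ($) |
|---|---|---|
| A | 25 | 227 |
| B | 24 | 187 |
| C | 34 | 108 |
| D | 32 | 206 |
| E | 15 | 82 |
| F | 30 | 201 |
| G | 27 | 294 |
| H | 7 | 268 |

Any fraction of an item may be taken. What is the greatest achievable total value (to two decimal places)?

Ratios (sorted): H 38.29, G 10.89, A 9.08, B 7.79, F 6.70, D 6.44, E 5.47, C 3.18
take H (7 @ 268); take G (27 @ 294); take A (25 @ 227). Capacity used 59/59.
Total value = 789.00

789.00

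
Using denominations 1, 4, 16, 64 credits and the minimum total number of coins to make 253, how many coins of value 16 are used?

3

Greedy: take as many of the largest coin as possible, then repeat with the remainder.
253 = 3×64 + 3×16 + 3×4 + 1×1
Count of 16: 3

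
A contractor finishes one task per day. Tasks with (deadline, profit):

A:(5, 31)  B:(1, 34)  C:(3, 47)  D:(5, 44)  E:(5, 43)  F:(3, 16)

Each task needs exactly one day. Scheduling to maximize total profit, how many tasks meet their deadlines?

By profit: C(d3,47), D(d5,44), E(d5,43), B(d1,34), A(d5,31), F(d3,16)
C→slot 3; D→slot 5; E→slot 4; B→slot 1; A→slot 2; F skipped.
5 of 6 scheduled.

5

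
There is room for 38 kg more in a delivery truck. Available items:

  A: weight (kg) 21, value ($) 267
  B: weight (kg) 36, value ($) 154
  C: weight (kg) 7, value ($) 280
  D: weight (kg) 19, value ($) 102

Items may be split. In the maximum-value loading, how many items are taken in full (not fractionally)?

2

Ratios (sorted): C 40.00, A 12.71, D 5.37, B 4.28
take C (7 @ 280); take A (21 @ 267); take 10/19 of D → 53.68. Capacity used 38/38.
2 item(s) taken whole; one partial (take 10/19 of D).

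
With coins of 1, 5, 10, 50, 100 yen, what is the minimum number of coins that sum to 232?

7

232 − 2×100→32 − 3×10→2 − 2×1→0
Total coins = 2 + 3 + 2 = 7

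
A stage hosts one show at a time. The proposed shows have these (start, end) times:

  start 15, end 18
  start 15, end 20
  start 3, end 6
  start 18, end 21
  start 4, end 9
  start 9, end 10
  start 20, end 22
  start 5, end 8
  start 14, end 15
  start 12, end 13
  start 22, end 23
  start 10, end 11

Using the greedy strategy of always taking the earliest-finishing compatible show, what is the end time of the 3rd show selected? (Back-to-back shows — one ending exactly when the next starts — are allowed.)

Sort by end time and greedily take each interval whose start is ≥ the last chosen end.
Sorted by end: (3,6)  (5,8)  (4,9)  (9,10)  (10,11)  (12,13)  (14,15)  (15,18)  (15,20)  (18,21)  (20,22)  (22,23)
take (3,6); skip (5,8); take (9,10); take (10,11); take (12,13); take (14,15); take (15,18); take (18,21); take (22,23).
Selected: (3,6) (9,10) (10,11) (12,13) (14,15) (15,18) (18,21) (22,23)

11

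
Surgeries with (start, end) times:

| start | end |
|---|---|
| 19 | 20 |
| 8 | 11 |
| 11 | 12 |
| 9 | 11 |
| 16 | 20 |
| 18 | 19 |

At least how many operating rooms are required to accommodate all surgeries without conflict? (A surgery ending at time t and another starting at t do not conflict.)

2

Count concurrent intervals with a sweep; the peak is the room count.
starts: [8, 9, 11, 16, 18, 19]
ends:   [11, 11, 12, 19, 20, 20]
s8→1 s9→2  — peak 2.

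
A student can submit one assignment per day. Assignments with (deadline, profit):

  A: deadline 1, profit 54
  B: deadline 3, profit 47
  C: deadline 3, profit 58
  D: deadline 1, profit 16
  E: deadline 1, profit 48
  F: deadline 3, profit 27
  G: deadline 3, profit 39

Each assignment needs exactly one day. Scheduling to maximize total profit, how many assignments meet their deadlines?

3

Profit order: C=58 A=54 E=48 B=47 G=39 F=27 D=16
Assign: C→slot 3, A→slot 1, E skipped, B→slot 2, G skipped, F skipped, D skipped.
Slots: [1:A] [2:B] [3:C]
3 of 7 scheduled.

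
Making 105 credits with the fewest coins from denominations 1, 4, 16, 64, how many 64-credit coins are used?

Greedy: take as many of the largest coin as possible, then repeat with the remainder.
105 − 1×64→41 − 2×16→9 − 2×4→1 − 1×1→0
Count of 64: 1

1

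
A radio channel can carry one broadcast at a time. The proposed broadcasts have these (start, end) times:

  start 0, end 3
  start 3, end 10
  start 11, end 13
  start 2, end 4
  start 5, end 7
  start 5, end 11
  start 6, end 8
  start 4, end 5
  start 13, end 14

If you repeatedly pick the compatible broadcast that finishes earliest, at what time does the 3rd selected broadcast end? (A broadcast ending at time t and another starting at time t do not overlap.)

Order by finish time; keep every interval that doesn't clash with the previous kept one.
By end time: (0,3), (2,4), (4,5), (5,7), (6,8), (3,10), (5,11), (11,13), (13,14).
Pick (0,3); next start ≥ 3 → (4,5); next start ≥ 5 → (5,7); next start ≥ 7 → (11,13); next start ≥ 13 → (13,14).
Selected: (0,3) (4,5) (5,7) (11,13) (13,14)

7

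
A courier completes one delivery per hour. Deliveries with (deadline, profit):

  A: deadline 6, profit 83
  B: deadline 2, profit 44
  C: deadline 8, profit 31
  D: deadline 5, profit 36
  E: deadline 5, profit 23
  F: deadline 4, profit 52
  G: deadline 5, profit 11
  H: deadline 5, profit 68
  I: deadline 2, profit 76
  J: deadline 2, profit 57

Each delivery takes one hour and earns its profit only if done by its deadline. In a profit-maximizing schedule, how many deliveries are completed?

By profit: A(d6,83), I(d2,76), H(d5,68), J(d2,57), F(d4,52), B(d2,44), D(d5,36), C(d8,31), E(d5,23), G(d5,11)
A→slot 6; I→slot 2; H→slot 5; J→slot 1; F→slot 4; B skipped; D→slot 3; C→slot 8; E skipped; G skipped.
7 of 10 scheduled.

7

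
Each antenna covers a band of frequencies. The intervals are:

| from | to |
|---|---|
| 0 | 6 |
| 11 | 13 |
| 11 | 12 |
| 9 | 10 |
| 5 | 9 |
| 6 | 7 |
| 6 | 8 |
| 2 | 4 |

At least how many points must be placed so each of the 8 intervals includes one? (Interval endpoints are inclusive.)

Sort by right endpoint; whenever an interval is uncovered, place a point at its right end.
Sorted: [2,4] [0,6] [6,7] [6,8] [5,9] [9,10] [11,12] [11,13]
{[2,4],[0,6]} hit by 4; {[6,7],[6,8],[5,9]} hit by 7; {[9,10]} hit by 10; {[11,12],[11,13]} hit by 12.
Points: 4, 7, 10, 12 (4 total).

4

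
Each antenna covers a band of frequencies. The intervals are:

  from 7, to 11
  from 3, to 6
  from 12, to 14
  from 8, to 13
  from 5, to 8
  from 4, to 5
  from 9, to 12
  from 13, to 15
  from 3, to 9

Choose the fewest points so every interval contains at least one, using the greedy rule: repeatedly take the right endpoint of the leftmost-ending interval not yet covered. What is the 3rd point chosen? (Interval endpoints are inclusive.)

Sort by right endpoint; whenever an interval is uncovered, place a point at its right end.
Sorted: [4,5] [3,6] [5,8] [3,9] [7,11] [9,12] [8,13] [12,14] [13,15]
{[4,5],[3,6],[5,8],[3,9]} hit by 5; {[7,11],[9,12],[8,13]} hit by 11; {[12,14],[13,15]} hit by 14.
Points: 5, 11, 14 (3 total).

14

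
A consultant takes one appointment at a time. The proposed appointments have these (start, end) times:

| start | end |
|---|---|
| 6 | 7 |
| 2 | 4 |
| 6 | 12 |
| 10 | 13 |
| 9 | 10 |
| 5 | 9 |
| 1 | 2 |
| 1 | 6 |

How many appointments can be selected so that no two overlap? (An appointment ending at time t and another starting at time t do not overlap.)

Order by finish time; keep every interval that doesn't clash with the previous kept one.
By end time: (1,2), (2,4), (1,6), (6,7), (5,9), (9,10), (6,12), (10,13).
Pick (1,2); next start ≥ 2 → (2,4); next start ≥ 4 → (6,7); next start ≥ 7 → (9,10); next start ≥ 10 → (10,13).
Selected 5 appointments.

5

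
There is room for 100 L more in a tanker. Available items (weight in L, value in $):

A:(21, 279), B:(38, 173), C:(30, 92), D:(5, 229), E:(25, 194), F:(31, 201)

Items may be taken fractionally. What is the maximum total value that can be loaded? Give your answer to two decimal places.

984.95

Sort by value per unit weight and fill in that order.
Ratios (sorted): D 45.80, A 13.29, E 7.76, F 6.48, B 4.55, C 3.07
take D (5 @ 229); take A (21 @ 279); take E (25 @ 194); take F (31 @ 201); take 18/38 of B → 81.95. Capacity used 100/100.
Total value = 984.95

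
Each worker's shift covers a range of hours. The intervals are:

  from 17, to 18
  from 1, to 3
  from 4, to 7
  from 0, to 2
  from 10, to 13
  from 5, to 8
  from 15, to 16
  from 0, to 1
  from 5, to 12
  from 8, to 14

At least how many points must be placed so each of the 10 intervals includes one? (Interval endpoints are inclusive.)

5

Sorted: [0,1] [0,2] [1,3] [4,7] [5,8] [5,12] [10,13] [8,14] [15,16] [17,18]
{[0,1],[0,2],[1,3]} hit by 1; {[4,7],[5,8],[5,12]} hit by 7; {[10,13],[8,14]} hit by 13; {[15,16]} hit by 16; {[17,18]} hit by 18.
Points: 1, 7, 13, 16, 18 (5 total).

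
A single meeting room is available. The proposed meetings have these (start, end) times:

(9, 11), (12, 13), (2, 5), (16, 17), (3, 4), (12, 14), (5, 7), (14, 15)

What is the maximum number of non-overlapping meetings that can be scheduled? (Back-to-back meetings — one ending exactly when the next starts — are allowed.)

6

Order by finish time; keep every interval that doesn't clash with the previous kept one.
Sorted by end: (3,4)  (2,5)  (5,7)  (9,11)  (12,13)  (12,14)  (14,15)  (16,17)
take (3,4); take (5,7); take (9,11); take (12,13); take (14,15); take (16,17).
Selected 6 meetings.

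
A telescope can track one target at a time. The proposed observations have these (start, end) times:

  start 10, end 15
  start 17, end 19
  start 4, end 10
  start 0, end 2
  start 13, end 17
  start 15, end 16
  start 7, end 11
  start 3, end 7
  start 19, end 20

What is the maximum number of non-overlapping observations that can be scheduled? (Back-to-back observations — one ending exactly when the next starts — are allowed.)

Sorted by end: (0,2)  (3,7)  (4,10)  (7,11)  (10,15)  (15,16)  (13,17)  (17,19)  (19,20)
take (0,2); take (3,7); skip (4,10); take (7,11); take (15,16); take (17,19); take (19,20).
Selected 6 observations.

6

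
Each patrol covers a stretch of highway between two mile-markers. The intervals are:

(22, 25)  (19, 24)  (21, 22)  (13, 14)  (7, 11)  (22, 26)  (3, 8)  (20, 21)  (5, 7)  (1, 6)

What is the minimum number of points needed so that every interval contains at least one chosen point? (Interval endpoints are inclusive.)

5

Sort by right endpoint; whenever an interval is uncovered, place a point at its right end.
Sorted: [1,6] [5,7] [3,8] [7,11] [13,14] [20,21] [21,22] [19,24] [22,25] [22,26]
{[1,6],[5,7],[3,8]} hit by 6; {[7,11]} hit by 11; {[13,14]} hit by 14; {[20,21],[21,22],[19,24]} hit by 21; {[22,25],[22,26]} hit by 25.
Points: 6, 11, 14, 21, 25 (5 total).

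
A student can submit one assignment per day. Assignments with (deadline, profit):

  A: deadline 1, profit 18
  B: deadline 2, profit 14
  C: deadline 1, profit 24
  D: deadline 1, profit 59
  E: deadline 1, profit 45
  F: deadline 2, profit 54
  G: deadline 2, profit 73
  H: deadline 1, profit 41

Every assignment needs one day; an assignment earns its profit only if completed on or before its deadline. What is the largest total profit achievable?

By profit: G(d2,73), D(d1,59), F(d2,54), E(d1,45), H(d1,41), C(d1,24), A(d1,18), B(d2,14)
G→slot 2; D→slot 1; F skipped; E skipped; H skipped; C skipped; A skipped; B skipped.
Profit = 59 + 73 = 132

132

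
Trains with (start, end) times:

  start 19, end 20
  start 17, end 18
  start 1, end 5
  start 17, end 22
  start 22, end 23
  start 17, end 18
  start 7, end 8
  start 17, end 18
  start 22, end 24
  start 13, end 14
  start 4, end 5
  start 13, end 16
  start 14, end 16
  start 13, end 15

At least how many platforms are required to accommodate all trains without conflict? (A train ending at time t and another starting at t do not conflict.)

starts: [1, 4, 7, 13, 13, 13, 14, 17, 17, 17, 17, 19, 22, 22]
ends:   [5, 5, 8, 14, 15, 16, 16, 18, 18, 18, 20, 22, 23, 24]
s1→1 s4→2 e5→1 e5→0 s7→1 e8→0 s13→1 s13→2 s13→3 e14→2 s14→3 e15→2 e16→1 e16→0 s17→1 s17→2 s17→3 s17→4  — peak 4.

4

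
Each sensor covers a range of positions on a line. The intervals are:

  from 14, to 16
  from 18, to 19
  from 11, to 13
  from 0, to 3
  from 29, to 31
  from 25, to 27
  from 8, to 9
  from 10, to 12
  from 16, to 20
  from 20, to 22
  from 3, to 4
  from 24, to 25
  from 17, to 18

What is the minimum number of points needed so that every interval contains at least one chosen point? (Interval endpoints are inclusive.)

8

Sort by right endpoint; whenever an interval is uncovered, place a point at its right end.
By right end: [0,3]  [3,4]  [8,9]  [10,12]  [11,13]  [14,16]  [17,18]  [18,19]  [16,20]  [20,22]  [24,25]  [25,27]  [29,31]
[0,3] uncovered → point at 3; [8,9] uncovered → point at 9; [10,12] uncovered → point at 12; [14,16] uncovered → point at 16; [17,18] uncovered → point at 18; [20,22] uncovered → point at 22; [24,25] uncovered → point at 25; [29,31] uncovered → point at 31.
Points: 3, 9, 12, 16, 18, 22, 25, 31 (8 total).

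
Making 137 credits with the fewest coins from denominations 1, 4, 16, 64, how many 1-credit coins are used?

137 − 2×64→9 − 2×4→1 − 1×1→0
Count of 1: 1

1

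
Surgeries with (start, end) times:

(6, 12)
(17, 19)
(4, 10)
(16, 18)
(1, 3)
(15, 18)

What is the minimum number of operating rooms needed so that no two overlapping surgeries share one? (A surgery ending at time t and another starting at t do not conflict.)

Count concurrent intervals with a sweep; the peak is the room count.
starts: [1, 4, 6, 15, 16, 17]
ends:   [3, 10, 12, 18, 18, 19]
s1→1 e3→0 s4→1 s6→2 e10→1 e12→0 s15→1 s16→2 s17→3  — peak 3.

3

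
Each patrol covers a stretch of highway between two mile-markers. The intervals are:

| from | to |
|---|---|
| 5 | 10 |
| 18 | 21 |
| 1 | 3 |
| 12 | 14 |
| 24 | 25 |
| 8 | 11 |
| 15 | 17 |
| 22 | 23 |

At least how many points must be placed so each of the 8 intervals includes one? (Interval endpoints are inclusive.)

Process intervals by earliest right end; each time one isn't hit yet, stab at its right endpoint.
By right end: [1,3]  [5,10]  [8,11]  [12,14]  [15,17]  [18,21]  [22,23]  [24,25]
[1,3] uncovered → point at 3; [5,10] uncovered → point at 10; [12,14] uncovered → point at 14; [15,17] uncovered → point at 17; [18,21] uncovered → point at 21; [22,23] uncovered → point at 23; [24,25] uncovered → point at 25.
Points: 3, 10, 14, 17, 21, 23, 25 (7 total).

7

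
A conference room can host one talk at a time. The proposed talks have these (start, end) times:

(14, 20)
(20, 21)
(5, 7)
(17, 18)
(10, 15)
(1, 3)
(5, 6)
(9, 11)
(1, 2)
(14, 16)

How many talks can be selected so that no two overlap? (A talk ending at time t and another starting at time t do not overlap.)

6

Sorted by end: (1,2)  (1,3)  (5,6)  (5,7)  (9,11)  (10,15)  (14,16)  (17,18)  (14,20)  (20,21)
take (1,2); take (5,6); take (9,11); take (14,16); take (17,18); take (20,21).
Selected 6 talks.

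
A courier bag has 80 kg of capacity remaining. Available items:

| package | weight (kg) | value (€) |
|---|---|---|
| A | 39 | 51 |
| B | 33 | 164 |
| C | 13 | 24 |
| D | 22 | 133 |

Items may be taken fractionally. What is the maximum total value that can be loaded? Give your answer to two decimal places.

336.69

Sort by value per unit weight and fill in that order.
Order: D (133/22=6.05) > B (164/33=4.97) > C (24/13=1.85) > A (51/39=1.31)
Fill: take D (22 @ 133) → take B (33 @ 164) → take C (13 @ 24) → take 12/39 of A → 15.69; 80/80 used.
Total value = 336.69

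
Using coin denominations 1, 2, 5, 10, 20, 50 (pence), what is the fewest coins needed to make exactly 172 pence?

172 − 3×50→22 − 1×20→2 − 1×2→0
Total coins = 3 + 1 + 1 = 5

5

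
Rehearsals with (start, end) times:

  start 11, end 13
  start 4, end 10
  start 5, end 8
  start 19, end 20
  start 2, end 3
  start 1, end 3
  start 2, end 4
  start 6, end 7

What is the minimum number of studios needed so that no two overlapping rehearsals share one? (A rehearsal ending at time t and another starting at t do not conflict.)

3

Events (time:±→running): 1:+→1 2:+→2 2:+→3 … peak 3.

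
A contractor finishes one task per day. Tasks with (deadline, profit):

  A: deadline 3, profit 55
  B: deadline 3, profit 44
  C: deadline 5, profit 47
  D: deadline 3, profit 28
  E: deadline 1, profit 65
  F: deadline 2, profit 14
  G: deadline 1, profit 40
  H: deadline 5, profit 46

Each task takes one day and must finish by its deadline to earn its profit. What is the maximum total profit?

257

Sort by profit descending; place each in the latest free slot ≤ its deadline.
Profit order: E=65 A=55 C=47 H=46 B=44 G=40 D=28 F=14
Assign: E→slot 1, A→slot 3, C→slot 5, H→slot 4, B→slot 2, G skipped, D skipped, F skipped.
Slots: [1:E] [2:B] [3:A] [4:H] [5:C]
Profit = 65 + 44 + 55 + 46 + 47 = 257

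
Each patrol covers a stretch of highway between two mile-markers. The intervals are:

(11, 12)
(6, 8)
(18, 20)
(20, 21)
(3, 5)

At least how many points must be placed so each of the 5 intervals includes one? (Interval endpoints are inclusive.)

Sort by right endpoint; whenever an interval is uncovered, place a point at its right end.
By right end: [3,5]  [6,8]  [11,12]  [18,20]  [20,21]
[3,5] uncovered → point at 5; [6,8] uncovered → point at 8; [11,12] uncovered → point at 12; [18,20] uncovered → point at 20.
Points: 5, 8, 12, 20 (4 total).

4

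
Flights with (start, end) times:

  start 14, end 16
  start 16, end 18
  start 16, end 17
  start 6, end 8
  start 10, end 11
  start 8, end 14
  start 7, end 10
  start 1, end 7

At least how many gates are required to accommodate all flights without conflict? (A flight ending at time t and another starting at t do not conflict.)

2

Count concurrent intervals with a sweep; the peak is the room count.
Events (time:±→running): 1:+→1 6:+→2 … peak 2.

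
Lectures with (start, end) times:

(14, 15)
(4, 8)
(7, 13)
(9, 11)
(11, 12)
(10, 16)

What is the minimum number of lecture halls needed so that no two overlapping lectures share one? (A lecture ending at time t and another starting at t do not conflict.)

3

Count concurrent intervals with a sweep; the peak is the room count.
Events (time:±→running): 4:+→1 7:+→2 8:-→1 9:+→2 10:+→3 … peak 3.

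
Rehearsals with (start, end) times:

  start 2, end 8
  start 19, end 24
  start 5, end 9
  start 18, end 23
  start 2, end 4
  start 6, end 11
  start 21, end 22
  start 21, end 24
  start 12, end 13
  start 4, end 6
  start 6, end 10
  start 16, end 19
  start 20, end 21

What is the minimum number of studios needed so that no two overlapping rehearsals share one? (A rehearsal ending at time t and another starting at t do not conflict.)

Count concurrent intervals with a sweep; the peak is the room count.
Events (time:±→running): 2:+→1 2:+→2 4:-→1 4:+→2 5:+→3 6:-→2 6:+→3 6:+→4 … peak 4.

4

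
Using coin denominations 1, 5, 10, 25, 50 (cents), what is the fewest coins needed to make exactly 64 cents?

6

64 − 1×50→14 − 1×10→4 − 4×1→0
Total coins = 1 + 1 + 4 = 6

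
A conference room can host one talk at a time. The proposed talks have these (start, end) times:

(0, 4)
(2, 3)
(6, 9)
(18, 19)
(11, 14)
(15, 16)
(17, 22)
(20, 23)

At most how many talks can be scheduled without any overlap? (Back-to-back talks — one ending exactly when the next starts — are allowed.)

By end time: (2,3), (0,4), (6,9), (11,14), (15,16), (18,19), (17,22), (20,23).
Pick (2,3); next start ≥ 3 → (6,9); next start ≥ 9 → (11,14); next start ≥ 14 → (15,16); next start ≥ 16 → (18,19); next start ≥ 19 → (20,23).
Selected 6 talks.

6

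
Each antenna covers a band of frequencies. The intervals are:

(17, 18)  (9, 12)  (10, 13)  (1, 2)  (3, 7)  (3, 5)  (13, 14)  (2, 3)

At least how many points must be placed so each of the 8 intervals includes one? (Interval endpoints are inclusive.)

5

Sort by right endpoint; whenever an interval is uncovered, place a point at its right end.
By right end: [1,2]  [2,3]  [3,5]  [3,7]  [9,12]  [10,13]  [13,14]  [17,18]
[1,2] uncovered → point at 2; [3,5] uncovered → point at 5; [9,12] uncovered → point at 12; [13,14] uncovered → point at 14; [17,18] uncovered → point at 18.
Points: 2, 5, 12, 14, 18 (5 total).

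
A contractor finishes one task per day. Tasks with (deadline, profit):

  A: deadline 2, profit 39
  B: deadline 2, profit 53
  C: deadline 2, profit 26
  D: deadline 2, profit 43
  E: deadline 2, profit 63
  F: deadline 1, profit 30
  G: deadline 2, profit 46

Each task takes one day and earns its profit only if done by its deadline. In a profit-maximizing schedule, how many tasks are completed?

By profit: E(d2,63), B(d2,53), G(d2,46), D(d2,43), A(d2,39), F(d1,30), C(d2,26)
E→slot 2; B→slot 1; G skipped; D skipped; A skipped; F skipped; C skipped.
2 of 7 scheduled.

2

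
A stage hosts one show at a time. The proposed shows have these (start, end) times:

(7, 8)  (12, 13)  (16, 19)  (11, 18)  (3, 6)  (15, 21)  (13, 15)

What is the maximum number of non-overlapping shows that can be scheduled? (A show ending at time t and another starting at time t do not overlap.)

5

By end time: (3,6), (7,8), (12,13), (13,15), (11,18), (16,19), (15,21).
Pick (3,6); next start ≥ 6 → (7,8); next start ≥ 8 → (12,13); next start ≥ 13 → (13,15); next start ≥ 15 → (16,19).
Selected 5 shows.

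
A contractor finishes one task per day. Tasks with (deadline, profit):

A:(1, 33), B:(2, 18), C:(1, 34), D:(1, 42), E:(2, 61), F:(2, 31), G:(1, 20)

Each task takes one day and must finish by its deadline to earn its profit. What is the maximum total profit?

Sort by profit descending; place each in the latest free slot ≤ its deadline.
Profit order: E=61 D=42 C=34 A=33 F=31 G=20 B=18
Assign: E→slot 2, D→slot 1, C skipped, A skipped, F skipped, G skipped, B skipped.
Slots: [1:D] [2:E]
Profit = 42 + 61 = 103

103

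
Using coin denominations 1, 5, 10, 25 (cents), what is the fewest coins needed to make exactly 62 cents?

Use the largest denomination that fits, subtract, and repeat.
62 = 2×25 + 1×10 + 2×1
Total coins = 2 + 1 + 2 = 5

5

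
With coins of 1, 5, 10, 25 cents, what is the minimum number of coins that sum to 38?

5

Use the largest denomination that fits, subtract, and repeat.
38 = 1×25 + 1×10 + 3×1
Total coins = 1 + 1 + 3 = 5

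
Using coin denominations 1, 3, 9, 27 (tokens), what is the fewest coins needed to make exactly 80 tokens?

80 − 2×27→26 − 2×9→8 − 2×3→2 − 2×1→0
Total coins = 2 + 2 + 2 + 2 = 8

8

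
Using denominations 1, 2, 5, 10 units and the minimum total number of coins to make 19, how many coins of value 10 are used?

1

Greedy: take as many of the largest coin as possible, then repeat with the remainder.
19 − 1×10→9 − 1×5→4 − 2×2→0
Count of 10: 1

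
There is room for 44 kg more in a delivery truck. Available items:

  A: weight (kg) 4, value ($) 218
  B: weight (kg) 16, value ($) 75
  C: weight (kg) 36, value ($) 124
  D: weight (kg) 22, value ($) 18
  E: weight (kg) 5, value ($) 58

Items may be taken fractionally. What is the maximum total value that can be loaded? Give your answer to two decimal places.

416.44

Order: A (218/4=54.50) > E (58/5=11.60) > B (75/16=4.69) > C (124/36=3.44) > D (18/22=0.82)
Fill: take A (4 @ 218) → take E (5 @ 58) → take B (16 @ 75) → take 19/36 of C → 65.44; 44/44 used.
Total value = 416.44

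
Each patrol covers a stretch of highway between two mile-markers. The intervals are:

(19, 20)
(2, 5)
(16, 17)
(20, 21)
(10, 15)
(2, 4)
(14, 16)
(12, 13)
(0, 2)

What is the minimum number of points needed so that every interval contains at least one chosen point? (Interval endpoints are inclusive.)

4

Sort by right endpoint; whenever an interval is uncovered, place a point at its right end.
By right end: [0,2]  [2,4]  [2,5]  [12,13]  [10,15]  [14,16]  [16,17]  [19,20]  [20,21]
[0,2] uncovered → point at 2; [12,13] uncovered → point at 13; [14,16] uncovered → point at 16; [19,20] uncovered → point at 20.
Points: 2, 13, 16, 20 (4 total).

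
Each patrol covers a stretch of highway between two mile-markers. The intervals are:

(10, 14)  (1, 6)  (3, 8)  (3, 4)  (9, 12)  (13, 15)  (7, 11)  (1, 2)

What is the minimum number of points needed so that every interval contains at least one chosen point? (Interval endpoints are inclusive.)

4

By right end: [1,2]  [3,4]  [1,6]  [3,8]  [7,11]  [9,12]  [10,14]  [13,15]
[1,2] uncovered → point at 2; [3,4] uncovered → point at 4; [7,11] uncovered → point at 11; [13,15] uncovered → point at 15.
Points: 2, 4, 11, 15 (4 total).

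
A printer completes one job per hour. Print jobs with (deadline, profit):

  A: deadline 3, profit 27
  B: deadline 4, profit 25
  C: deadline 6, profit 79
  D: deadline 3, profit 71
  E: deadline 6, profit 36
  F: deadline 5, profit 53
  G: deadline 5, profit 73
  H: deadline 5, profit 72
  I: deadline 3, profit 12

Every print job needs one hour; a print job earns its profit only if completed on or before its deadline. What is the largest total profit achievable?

384

Profit order: C=79 G=73 H=72 D=71 F=53 E=36 A=27 B=25 I=12
Assign: C→slot 6, G→slot 5, H→slot 4, D→slot 3, F→slot 2, E→slot 1, A skipped, B skipped, I skipped.
Slots: [1:E] [2:F] [3:D] [4:H] [5:G] [6:C]
Profit = 36 + 53 + 71 + 72 + 73 + 79 = 384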